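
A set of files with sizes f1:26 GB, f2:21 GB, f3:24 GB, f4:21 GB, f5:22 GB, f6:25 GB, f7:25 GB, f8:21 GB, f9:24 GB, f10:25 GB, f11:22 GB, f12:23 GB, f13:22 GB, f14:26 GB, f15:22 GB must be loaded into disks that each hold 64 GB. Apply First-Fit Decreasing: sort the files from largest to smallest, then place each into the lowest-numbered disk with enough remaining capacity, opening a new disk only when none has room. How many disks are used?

7 disks

Sorted descending: 26, 26, 25, 25, 25, 24, 24, 23, 22, 22, 22, 22, 21, 21, 21.
Put 26 GB in disk 1; 38 GB remain.
Put 26 GB in disk 1; 12 GB remain.
Put 25 GB in disk 2; 39 GB remain.
Put 25 GB in disk 2; 14 GB remain.
Put 25 GB in disk 3; 39 GB remain.
Put 24 GB in disk 3; 15 GB remain.
Put 24 GB in disk 4; 40 GB remain.
Put 23 GB in disk 4; 17 GB remain.
Put 22 GB in disk 5; 42 GB remain.
Put 22 GB in disk 5; 20 GB remain.
Put 22 GB in disk 6; 42 GB remain.
Put 22 GB in disk 6; 20 GB remain.
Put 21 GB in disk 7; 43 GB remain.
Put 21 GB in disk 7; 22 GB remain.
Put 21 GB in disk 7; 1 GB remain.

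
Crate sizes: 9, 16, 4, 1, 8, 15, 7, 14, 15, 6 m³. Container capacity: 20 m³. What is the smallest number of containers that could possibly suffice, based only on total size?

5

Total size = 9 + 16 + 4 + 1 + 8 + 15 + 7 + 14 + 15 + 6 = 95 m³.
⌈95 / 20⌉ = 5.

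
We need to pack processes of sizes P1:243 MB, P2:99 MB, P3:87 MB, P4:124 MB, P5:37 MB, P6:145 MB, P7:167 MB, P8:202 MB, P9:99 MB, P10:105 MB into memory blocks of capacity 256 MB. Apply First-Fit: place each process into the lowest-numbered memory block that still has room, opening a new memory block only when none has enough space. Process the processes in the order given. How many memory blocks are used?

Put P1 (243 MB) in memory block 1; 13 MB remain.
Put P2 (99 MB) in memory block 2; 157 MB remain.
Put P3 (87 MB) in memory block 2; 70 MB remain.
Put P4 (124 MB) in memory block 3; 132 MB remain.
Put P5 (37 MB) in memory block 2; 33 MB remain.
Put P6 (145 MB) in memory block 4; 111 MB remain.
Put P7 (167 MB) in memory block 5; 89 MB remain.
Put P8 (202 MB) in memory block 6; 54 MB remain.
Put P9 (99 MB) in memory block 3; 33 MB remain.
Put P10 (105 MB) in memory block 4; 6 MB remain.

6 memory blocks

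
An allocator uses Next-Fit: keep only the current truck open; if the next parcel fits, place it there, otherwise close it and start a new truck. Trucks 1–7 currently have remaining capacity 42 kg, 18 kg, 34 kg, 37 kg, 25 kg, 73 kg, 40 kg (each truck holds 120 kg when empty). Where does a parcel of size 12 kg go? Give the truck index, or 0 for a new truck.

7

Next-Fit only looks at truck 7, which has 40 kg free.
12 kg fits there.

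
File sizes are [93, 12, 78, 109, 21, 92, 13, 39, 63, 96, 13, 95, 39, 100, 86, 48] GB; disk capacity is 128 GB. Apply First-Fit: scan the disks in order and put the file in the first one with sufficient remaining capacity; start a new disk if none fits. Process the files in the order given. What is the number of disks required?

10

disk 1: place 93 GB, 35 GB left
disk 1: place 12 GB, 23 GB left
disk 2: place 78 GB, 50 GB left
disk 3: place 109 GB, 19 GB left
disk 1: place 21 GB, 2 GB left
disk 4: place 92 GB, 36 GB left
disk 2: place 13 GB, 37 GB left
disk 5: place 39 GB, 89 GB left
disk 5: place 63 GB, 26 GB left
disk 6: place 96 GB, 32 GB left
disk 2: place 13 GB, 24 GB left
disk 7: place 95 GB, 33 GB left
disk 8: place 39 GB, 89 GB left
disk 9: place 100 GB, 28 GB left
disk 8: place 86 GB, 3 GB left
disk 10: place 48 GB, 80 GB left
Final disks: [93,12,21] [78,13,13] [109] [92] [39,63] [96] [95] [39,86] [100] [48].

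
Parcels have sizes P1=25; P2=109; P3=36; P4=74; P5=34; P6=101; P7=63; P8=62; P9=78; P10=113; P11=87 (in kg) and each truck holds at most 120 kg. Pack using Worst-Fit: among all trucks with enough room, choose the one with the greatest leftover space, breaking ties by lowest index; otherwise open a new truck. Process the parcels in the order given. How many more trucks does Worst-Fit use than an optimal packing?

1

Worst-Fit: [25,36,34] [109] [74] [101] [63] [62] [78] [113] [87] → 9 trucks.
8 parcels exceed 60 kg (half the capacity), and no two of those can share a truck, so at least 8 trucks are needed.
An optimal packing achieves that bound: [113] [109] [101] [87,25] [78,36] [74,34] [63] [62] → 8 trucks.
Excess: 9 − 8 = 1.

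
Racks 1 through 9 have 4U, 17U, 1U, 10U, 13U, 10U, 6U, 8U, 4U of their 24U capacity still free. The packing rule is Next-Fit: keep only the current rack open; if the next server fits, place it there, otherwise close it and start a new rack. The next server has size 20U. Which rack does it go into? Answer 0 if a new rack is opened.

Next-Fit only looks at rack 9, which has 4U free.
20U does not fit, so a new rack is opened.

0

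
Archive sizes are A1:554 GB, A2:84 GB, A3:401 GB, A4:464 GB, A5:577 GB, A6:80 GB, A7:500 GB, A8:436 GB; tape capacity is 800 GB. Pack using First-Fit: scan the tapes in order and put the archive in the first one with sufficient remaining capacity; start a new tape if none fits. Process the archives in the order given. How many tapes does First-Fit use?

A1 (554 GB) → tape 1 (remaining 246 GB)
A2 (84 GB) → tape 1 (remaining 162 GB)
A3 (401 GB) → tape 2 (remaining 399 GB)
A4 (464 GB) → tape 3 (remaining 336 GB)
A5 (577 GB) → tape 4 (remaining 223 GB)
A6 (80 GB) → tape 1 (remaining 82 GB)
A7 (500 GB) → tape 5 (remaining 300 GB)
A8 (436 GB) → tape 6 (remaining 364 GB)
Final tapes: [554,84,80] [401] [464] [577] [500] [436].

6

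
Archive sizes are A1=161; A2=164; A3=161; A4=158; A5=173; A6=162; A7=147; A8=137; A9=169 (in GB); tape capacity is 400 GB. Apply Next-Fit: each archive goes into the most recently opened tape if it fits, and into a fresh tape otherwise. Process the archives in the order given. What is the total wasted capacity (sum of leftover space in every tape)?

tape 1: place A1 (161 GB), 239 GB left
tape 1: place A2 (164 GB), 75 GB left
tape 2: place A3 (161 GB), 239 GB left
tape 2: place A4 (158 GB), 81 GB left
tape 3: place A5 (173 GB), 227 GB left
tape 3: place A6 (162 GB), 65 GB left
tape 4: place A7 (147 GB), 253 GB left
tape 4: place A8 (137 GB), 116 GB left
tape 5: place A9 (169 GB), 231 GB left
5 tapes × 400 GB = 2000 GB; used 1432 GB; unused 568 GB.

568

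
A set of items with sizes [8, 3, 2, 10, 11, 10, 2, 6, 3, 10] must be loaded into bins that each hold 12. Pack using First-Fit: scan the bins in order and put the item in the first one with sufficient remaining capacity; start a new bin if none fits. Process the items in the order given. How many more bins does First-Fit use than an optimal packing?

First-Fit: [8,3] [2,10] [11] [10,2] [6,3] [10] → 6 bins.
Total size 65; any packing needs at least ⌈65/12⌉ = 6 bins.
So 6 is already optimal.

0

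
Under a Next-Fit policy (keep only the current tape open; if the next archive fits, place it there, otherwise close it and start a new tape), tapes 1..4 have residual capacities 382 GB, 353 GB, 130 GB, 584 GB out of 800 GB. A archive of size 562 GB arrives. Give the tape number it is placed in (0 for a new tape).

Next-Fit only looks at tape 4, which has 584 GB free.
562 GB fits there.

4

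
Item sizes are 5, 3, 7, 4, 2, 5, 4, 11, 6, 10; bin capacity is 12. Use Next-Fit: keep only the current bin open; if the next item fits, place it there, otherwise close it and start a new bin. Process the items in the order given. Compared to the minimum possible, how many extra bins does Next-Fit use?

Next-Fit: [5,3] [7,4] [2,5,4] [11] [6] [10] → 6 bins.
Total size 57; any packing needs at least ⌈57/12⌉ = 5 bins.
An optimal packing achieves that bound: [11] [10,2] [7,5] [6,5] [4,4,3] → 5 bins.
Excess: 6 − 5 = 1.

1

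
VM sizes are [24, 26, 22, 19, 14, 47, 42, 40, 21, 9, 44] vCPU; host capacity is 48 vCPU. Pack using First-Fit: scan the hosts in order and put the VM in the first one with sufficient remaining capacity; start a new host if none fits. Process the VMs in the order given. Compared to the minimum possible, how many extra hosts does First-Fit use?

First-Fit: [24,22] [26,19] [14,21,9] [47] [42] [40] [44] → 7 hosts.
Total size 308 vCPU; any packing needs at least ⌈308/48⌉ = 7 hosts.
So 7 is already optimal.

0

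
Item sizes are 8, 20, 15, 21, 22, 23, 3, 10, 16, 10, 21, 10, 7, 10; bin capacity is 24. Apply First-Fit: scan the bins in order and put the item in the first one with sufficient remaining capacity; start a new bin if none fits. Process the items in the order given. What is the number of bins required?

9

8 → bin 1 (remaining 16)
20 → bin 2 (remaining 4)
15 → bin 1 (remaining 1)
21 → bin 3 (remaining 3)
22 → bin 4 (remaining 2)
23 → bin 5 (remaining 1)
3 → bin 2 (remaining 1)
10 → bin 6 (remaining 14)
16 → bin 7 (remaining 8)
10 → bin 6 (remaining 4)
21 → bin 8 (remaining 3)
10 → bin 9 (remaining 14)
7 → bin 7 (remaining 1)
10 → bin 9 (remaining 4)
Final bins: [8,15] [20,3] [21] [22] [23] [10,10] [16,7] [21] [10,10].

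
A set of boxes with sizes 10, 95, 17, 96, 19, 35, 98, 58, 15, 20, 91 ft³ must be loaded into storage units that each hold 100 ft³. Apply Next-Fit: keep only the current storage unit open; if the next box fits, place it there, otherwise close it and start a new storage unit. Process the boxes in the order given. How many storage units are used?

Put 10 ft³ in storage unit 1; 90 ft³ remain.
Put 95 ft³ in storage unit 2; 5 ft³ remain.
Put 17 ft³ in storage unit 3; 83 ft³ remain.
Put 96 ft³ in storage unit 4; 4 ft³ remain.
Put 19 ft³ in storage unit 5; 81 ft³ remain.
Put 35 ft³ in storage unit 5; 46 ft³ remain.
Put 98 ft³ in storage unit 6; 2 ft³ remain.
Put 58 ft³ in storage unit 7; 42 ft³ remain.
Put 15 ft³ in storage unit 7; 27 ft³ remain.
Put 20 ft³ in storage unit 7; 7 ft³ remain.
Put 91 ft³ in storage unit 8; 9 ft³ remain.

8 storage units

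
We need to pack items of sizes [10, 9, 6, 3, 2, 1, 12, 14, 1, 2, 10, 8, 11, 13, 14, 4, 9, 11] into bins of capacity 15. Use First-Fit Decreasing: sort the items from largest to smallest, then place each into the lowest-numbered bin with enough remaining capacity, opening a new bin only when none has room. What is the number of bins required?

11

Sorted descending: 14, 14, 13, 12, 11, 11, 10, 10, 9, 9, 8, 6, 4, 3, 2, 2, 1, 1.
bin 1: place 14, 1 left
bin 2: place 14, 1 left
bin 3: place 13, 2 left
bin 4: place 12, 3 left
bin 5: place 11, 4 left
bin 6: place 11, 4 left
bin 7: place 10, 5 left
bin 8: place 10, 5 left
bin 9: place 9, 6 left
bin 10: place 9, 6 left
bin 11: place 8, 7 left
bin 9: place 6, 0 left
bin 5: place 4, 0 left
bin 4: place 3, 0 left
bin 3: place 2, 0 left
bin 6: place 2, 2 left
bin 1: place 1, 0 left
bin 2: place 1, 0 left
Final bins: [14,1] [14,1] [13,2] [12,3] [11,4] [11,2] [10] [10] [9,6] [9] [8].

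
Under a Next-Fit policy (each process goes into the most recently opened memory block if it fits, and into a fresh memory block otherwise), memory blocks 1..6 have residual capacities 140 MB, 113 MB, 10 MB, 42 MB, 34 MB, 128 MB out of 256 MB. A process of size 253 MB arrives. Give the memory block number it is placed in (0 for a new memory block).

0

Next-Fit only looks at memory block 6, which has 128 MB free.
253 MB does not fit, so a new memory block is opened.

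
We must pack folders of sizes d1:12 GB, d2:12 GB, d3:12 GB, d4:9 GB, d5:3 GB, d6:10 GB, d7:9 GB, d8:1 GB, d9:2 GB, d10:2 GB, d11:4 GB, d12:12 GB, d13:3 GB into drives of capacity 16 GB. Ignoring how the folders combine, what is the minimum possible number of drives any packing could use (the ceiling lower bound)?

6

Total size = 12 + 12 + 12 + 9 + 3 + 10 + 9 + 1 + 2 + 2 + 4 + 12 + 3 = 91 GB.
⌈91 / 16⌉ = 6.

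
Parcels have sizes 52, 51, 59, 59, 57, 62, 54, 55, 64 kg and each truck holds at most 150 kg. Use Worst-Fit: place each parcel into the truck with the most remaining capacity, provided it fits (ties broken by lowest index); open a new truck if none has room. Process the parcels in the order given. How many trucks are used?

5 trucks

truck 1: place 52 kg, 98 kg left
truck 1: place 51 kg, 47 kg left
truck 2: place 59 kg, 91 kg left
truck 2: place 59 kg, 32 kg left
truck 3: place 57 kg, 93 kg left
truck 3: place 62 kg, 31 kg left
truck 4: place 54 kg, 96 kg left
truck 4: place 55 kg, 41 kg left
truck 5: place 64 kg, 86 kg left
Final trucks: [52,51] [59,59] [57,62] [54,55] [64].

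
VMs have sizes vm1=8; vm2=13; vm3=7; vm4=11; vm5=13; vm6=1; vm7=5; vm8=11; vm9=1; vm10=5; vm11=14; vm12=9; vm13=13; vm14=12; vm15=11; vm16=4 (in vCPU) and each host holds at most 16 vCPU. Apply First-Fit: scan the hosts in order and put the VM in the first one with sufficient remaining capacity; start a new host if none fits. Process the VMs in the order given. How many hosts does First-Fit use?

host 1: place vm1 (8 vCPU), 8 vCPU left
host 2: place vm2 (13 vCPU), 3 vCPU left
host 1: place vm3 (7 vCPU), 1 vCPU left
host 3: place vm4 (11 vCPU), 5 vCPU left
host 4: place vm5 (13 vCPU), 3 vCPU left
host 1: place vm6 (1 vCPU), 0 vCPU left
host 3: place vm7 (5 vCPU), 0 vCPU left
host 5: place vm8 (11 vCPU), 5 vCPU left
host 2: place vm9 (1 vCPU), 2 vCPU left
host 5: place vm10 (5 vCPU), 0 vCPU left
host 6: place vm11 (14 vCPU), 2 vCPU left
host 7: place vm12 (9 vCPU), 7 vCPU left
host 8: place vm13 (13 vCPU), 3 vCPU left
host 9: place vm14 (12 vCPU), 4 vCPU left
host 10: place vm15 (11 vCPU), 5 vCPU left
host 7: place vm16 (4 vCPU), 3 vCPU left
Final hosts: [8,7,1] [13,1] [11,5] [13] [11,5] [14] [9,4] [13] [12] [11].

10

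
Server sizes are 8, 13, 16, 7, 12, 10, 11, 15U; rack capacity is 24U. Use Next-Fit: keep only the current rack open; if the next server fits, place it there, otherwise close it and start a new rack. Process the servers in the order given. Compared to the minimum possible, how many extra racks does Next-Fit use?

1

Next-Fit: [8,13] [16,7] [12,10] [11] [15] → 5 racks.
Total size 92U; any packing needs at least ⌈92/24⌉ = 4 racks.
An optimal packing achieves that bound: [16,8] [15,7] [13,11] [12,10] → 4 racks.
Excess: 5 − 4 = 1.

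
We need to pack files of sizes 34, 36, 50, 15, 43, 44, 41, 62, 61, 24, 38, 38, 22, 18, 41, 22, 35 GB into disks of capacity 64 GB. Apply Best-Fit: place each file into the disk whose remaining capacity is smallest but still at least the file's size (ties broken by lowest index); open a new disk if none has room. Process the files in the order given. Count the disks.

12 disks

Put 34 GB in disk 1; 30 GB remain.
Put 36 GB in disk 2; 28 GB remain.
Put 50 GB in disk 3; 14 GB remain.
Put 15 GB in disk 2; 13 GB remain.
Put 43 GB in disk 4; 21 GB remain.
Put 44 GB in disk 5; 20 GB remain.
Put 41 GB in disk 6; 23 GB remain.
Put 62 GB in disk 7; 2 GB remain.
Put 61 GB in disk 8; 3 GB remain.
Put 24 GB in disk 1; 6 GB remain.
Put 38 GB in disk 9; 26 GB remain.
Put 38 GB in disk 10; 26 GB remain.
Put 22 GB in disk 6; 1 GB remain.
Put 18 GB in disk 5; 2 GB remain.
Put 41 GB in disk 11; 23 GB remain.
Put 22 GB in disk 11; 1 GB remain.
Put 35 GB in disk 12; 29 GB remain.
Final disks: [34,24] [36,15] [50] [43] [44,18] [41,22] [62] [61] [38] [38] [41,22] [35].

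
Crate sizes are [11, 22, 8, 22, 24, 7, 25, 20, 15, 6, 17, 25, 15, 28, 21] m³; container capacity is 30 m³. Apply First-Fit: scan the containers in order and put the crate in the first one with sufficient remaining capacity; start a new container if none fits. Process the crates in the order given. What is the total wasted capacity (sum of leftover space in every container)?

Put 11 m³ in container 1; 19 m³ remain.
Put 22 m³ in container 2; 8 m³ remain.
Put 8 m³ in container 1; 11 m³ remain.
Put 22 m³ in container 3; 8 m³ remain.
Put 24 m³ in container 4; 6 m³ remain.
Put 7 m³ in container 1; 4 m³ remain.
Put 25 m³ in container 5; 5 m³ remain.
Put 20 m³ in container 6; 10 m³ remain.
Put 15 m³ in container 7; 15 m³ remain.
Put 6 m³ in container 2; 2 m³ remain.
Put 17 m³ in container 8; 13 m³ remain.
Put 25 m³ in container 9; 5 m³ remain.
Put 15 m³ in container 7; 0 m³ remain.
Put 28 m³ in container 10; 2 m³ remain.
Put 21 m³ in container 11; 9 m³ remain.
11 containers × 30 m³ = 330 m³; used 266 m³; unused 64 m³.

64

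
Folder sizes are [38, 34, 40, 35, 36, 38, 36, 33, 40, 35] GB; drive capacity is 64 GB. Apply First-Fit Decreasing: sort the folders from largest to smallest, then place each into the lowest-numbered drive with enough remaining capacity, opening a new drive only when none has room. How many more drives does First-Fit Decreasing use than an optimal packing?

First-Fit Decreasing: [40] [40] [38] [38] [36] [36] [35] [35] [34] [33] → 10 drives.
10 folders exceed 32 GB (half the capacity), and no two of those can share a drive, so at least 10 drives are needed.
So 10 is already optimal.

0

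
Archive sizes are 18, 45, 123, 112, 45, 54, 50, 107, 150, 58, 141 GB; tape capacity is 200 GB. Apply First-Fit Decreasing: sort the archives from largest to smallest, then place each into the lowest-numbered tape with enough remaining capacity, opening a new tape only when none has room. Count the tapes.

Sorted descending: 150, 141, 123, 112, 107, 58, 54, 50, 45, 45, 18.
tape 1: place 150 GB, 50 GB left
tape 2: place 141 GB, 59 GB left
tape 3: place 123 GB, 77 GB left
tape 4: place 112 GB, 88 GB left
tape 5: place 107 GB, 93 GB left
tape 2: place 58 GB, 1 GB left
tape 3: place 54 GB, 23 GB left
tape 1: place 50 GB, 0 GB left
tape 4: place 45 GB, 43 GB left
tape 5: place 45 GB, 48 GB left
tape 3: place 18 GB, 5 GB left

5 tapes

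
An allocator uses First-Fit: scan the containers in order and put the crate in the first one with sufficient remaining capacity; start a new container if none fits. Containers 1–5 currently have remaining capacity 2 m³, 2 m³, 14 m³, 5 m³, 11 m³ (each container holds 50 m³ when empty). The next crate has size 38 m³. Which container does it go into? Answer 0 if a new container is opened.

No container has ≥ 38 m³ free, so a new container is opened.

0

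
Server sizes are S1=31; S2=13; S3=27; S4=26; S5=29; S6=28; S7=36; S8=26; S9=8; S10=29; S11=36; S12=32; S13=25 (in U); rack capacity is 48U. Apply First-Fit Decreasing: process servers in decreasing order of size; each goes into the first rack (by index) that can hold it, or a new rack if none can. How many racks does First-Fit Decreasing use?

11

Sorted descending: 36, 36, 32, 31, 29, 29, 28, 27, 26, 26, 25, 13, 8.
rack 1: place 36U, 12U left
rack 2: place 36U, 12U left
rack 3: place 32U, 16U left
rack 4: place 31U, 17U left
rack 5: place 29U, 19U left
rack 6: place 29U, 19U left
rack 7: place 28U, 20U left
rack 8: place 27U, 21U left
rack 9: place 26U, 22U left
rack 10: place 26U, 22U left
rack 11: place 25U, 23U left
rack 3: place 13U, 3U left
rack 1: place 8U, 4U left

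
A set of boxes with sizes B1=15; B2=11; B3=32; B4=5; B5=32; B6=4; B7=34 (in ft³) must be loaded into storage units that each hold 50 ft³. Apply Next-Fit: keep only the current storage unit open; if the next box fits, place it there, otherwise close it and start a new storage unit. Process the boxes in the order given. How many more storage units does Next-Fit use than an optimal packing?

Next-Fit: [15,11] [32,5] [32,4] [34] → 4 storage units.
Total size 133 ft³; any packing needs at least ⌈133/50⌉ = 3 storage units.
An optimal packing achieves that bound: [34,15] [32,11,5] [32,4] → 3 storage units.
Excess: 4 − 3 = 1.

1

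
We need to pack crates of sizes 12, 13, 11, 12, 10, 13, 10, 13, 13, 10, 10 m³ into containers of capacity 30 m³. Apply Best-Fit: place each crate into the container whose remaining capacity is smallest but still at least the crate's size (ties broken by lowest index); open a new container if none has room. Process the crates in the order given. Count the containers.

12 m³ → container 1 (remaining 18 m³)
13 m³ → container 1 (remaining 5 m³)
11 m³ → container 2 (remaining 19 m³)
12 m³ → container 2 (remaining 7 m³)
10 m³ → container 3 (remaining 20 m³)
13 m³ → container 3 (remaining 7 m³)
10 m³ → container 4 (remaining 20 m³)
13 m³ → container 4 (remaining 7 m³)
13 m³ → container 5 (remaining 17 m³)
10 m³ → container 5 (remaining 7 m³)
10 m³ → container 6 (remaining 20 m³)
Final containers: [12,13] [11,12] [10,13] [10,13] [13,10] [10].

6 containers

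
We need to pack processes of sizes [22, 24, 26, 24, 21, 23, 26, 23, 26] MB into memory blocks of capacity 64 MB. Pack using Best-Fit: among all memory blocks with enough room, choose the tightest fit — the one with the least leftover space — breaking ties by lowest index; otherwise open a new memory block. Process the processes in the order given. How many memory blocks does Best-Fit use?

5 memory blocks

Put 22 MB in memory block 1; 42 MB remain.
Put 24 MB in memory block 1; 18 MB remain.
Put 26 MB in memory block 2; 38 MB remain.
Put 24 MB in memory block 2; 14 MB remain.
Put 21 MB in memory block 3; 43 MB remain.
Put 23 MB in memory block 3; 20 MB remain.
Put 26 MB in memory block 4; 38 MB remain.
Put 23 MB in memory block 4; 15 MB remain.
Put 26 MB in memory block 5; 38 MB remain.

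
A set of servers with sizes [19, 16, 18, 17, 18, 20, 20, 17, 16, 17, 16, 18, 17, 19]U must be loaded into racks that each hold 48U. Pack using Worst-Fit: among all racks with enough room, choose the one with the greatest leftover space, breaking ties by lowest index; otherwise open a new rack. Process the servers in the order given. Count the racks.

7

rack 1: place 19U, 29U left
rack 1: place 16U, 13U left
rack 2: place 18U, 30U left
rack 2: place 17U, 13U left
rack 3: place 18U, 30U left
rack 3: place 20U, 10U left
rack 4: place 20U, 28U left
rack 4: place 17U, 11U left
rack 5: place 16U, 32U left
rack 5: place 17U, 15U left
rack 6: place 16U, 32U left
rack 6: place 18U, 14U left
rack 7: place 17U, 31U left
rack 7: place 19U, 12U left
Final racks: [19,16] [18,17] [18,20] [20,17] [16,17] [16,18] [17,19].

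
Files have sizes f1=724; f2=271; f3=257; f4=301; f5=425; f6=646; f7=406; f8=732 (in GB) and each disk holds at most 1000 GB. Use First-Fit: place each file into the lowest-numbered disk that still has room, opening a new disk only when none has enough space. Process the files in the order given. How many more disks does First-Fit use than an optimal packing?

1

First-Fit: [724,271] [257,301,425] [646] [406] [732] → 5 disks.
Total size 3762 GB; any packing needs at least ⌈3762/1000⌉ = 4 disks.
An optimal packing achieves that bound: [732,257] [724,271] [646,301] [425,406] → 4 disks.
Excess: 5 − 4 = 1.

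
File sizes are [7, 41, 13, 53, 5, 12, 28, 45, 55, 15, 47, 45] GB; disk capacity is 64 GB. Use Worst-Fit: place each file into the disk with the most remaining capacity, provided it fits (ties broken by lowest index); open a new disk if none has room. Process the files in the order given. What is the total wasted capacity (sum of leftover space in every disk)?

82

7 GB → disk 1 (remaining 57 GB)
41 GB → disk 1 (remaining 16 GB)
13 GB → disk 1 (remaining 3 GB)
53 GB → disk 2 (remaining 11 GB)
5 GB → disk 2 (remaining 6 GB)
12 GB → disk 3 (remaining 52 GB)
28 GB → disk 3 (remaining 24 GB)
45 GB → disk 4 (remaining 19 GB)
55 GB → disk 5 (remaining 9 GB)
15 GB → disk 3 (remaining 9 GB)
47 GB → disk 6 (remaining 17 GB)
45 GB → disk 7 (remaining 19 GB)
7 disks × 64 GB = 448 GB; used 366 GB; unused 82 GB.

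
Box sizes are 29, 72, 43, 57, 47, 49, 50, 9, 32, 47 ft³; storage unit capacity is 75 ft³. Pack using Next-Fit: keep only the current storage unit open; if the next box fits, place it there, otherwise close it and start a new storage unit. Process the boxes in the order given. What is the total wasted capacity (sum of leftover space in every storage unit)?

240

storage unit 1: place 29 ft³, 46 ft³ left
storage unit 2: place 72 ft³, 3 ft³ left
storage unit 3: place 43 ft³, 32 ft³ left
storage unit 4: place 57 ft³, 18 ft³ left
storage unit 5: place 47 ft³, 28 ft³ left
storage unit 6: place 49 ft³, 26 ft³ left
storage unit 7: place 50 ft³, 25 ft³ left
storage unit 7: place 9 ft³, 16 ft³ left
storage unit 8: place 32 ft³, 43 ft³ left
storage unit 9: place 47 ft³, 28 ft³ left
9 storage units × 75 ft³ = 675 ft³; used 435 ft³; unused 240 ft³.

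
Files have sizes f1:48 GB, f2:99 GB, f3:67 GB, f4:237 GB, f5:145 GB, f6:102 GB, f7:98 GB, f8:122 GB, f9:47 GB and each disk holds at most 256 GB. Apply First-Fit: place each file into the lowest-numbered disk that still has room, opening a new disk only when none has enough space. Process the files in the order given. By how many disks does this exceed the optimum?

1

First-Fit: [48,99,67] [237] [145,102] [98,122] [47] → 5 disks.
Total size 965 GB; any packing needs at least ⌈965/256⌉ = 4 disks.
An optimal packing achieves that bound: [237] [145,102] [122,67,48] [99,98,47] → 4 disks.
Excess: 5 − 4 = 1.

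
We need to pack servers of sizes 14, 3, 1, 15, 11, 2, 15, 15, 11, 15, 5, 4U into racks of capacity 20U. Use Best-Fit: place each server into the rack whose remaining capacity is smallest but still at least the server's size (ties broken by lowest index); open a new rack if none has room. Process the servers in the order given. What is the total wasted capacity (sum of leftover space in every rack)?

29

rack 1: place 14U, 6U left
rack 1: place 3U, 3U left
rack 1: place 1U, 2U left
rack 2: place 15U, 5U left
rack 3: place 11U, 9U left
rack 1: place 2U, 0U left
rack 4: place 15U, 5U left
rack 5: place 15U, 5U left
rack 6: place 11U, 9U left
rack 7: place 15U, 5U left
rack 2: place 5U, 0U left
rack 4: place 4U, 1U left
7 racks × 20U = 140U; used 111U; unused 29U.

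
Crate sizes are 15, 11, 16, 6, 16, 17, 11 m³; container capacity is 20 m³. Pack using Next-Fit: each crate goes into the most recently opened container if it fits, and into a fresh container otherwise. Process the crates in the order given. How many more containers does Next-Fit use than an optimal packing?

Next-Fit: [15] [11] [16] [6] [16] [17] [11] → 7 containers.
6 crates exceed 10 m³ (half the capacity), and no two of those can share a container, so at least 6 containers are needed.
An optimal packing achieves that bound: [17] [16] [16] [15] [11,6] [11] → 6 containers.
Excess: 7 − 6 = 1.

1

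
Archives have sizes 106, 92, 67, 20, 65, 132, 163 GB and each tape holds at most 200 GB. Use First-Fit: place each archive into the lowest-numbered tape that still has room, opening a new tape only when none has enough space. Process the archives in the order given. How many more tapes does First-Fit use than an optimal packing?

First-Fit: [106,92] [67,20,65] [132] [163] → 4 tapes.
Total size 645 GB; any packing needs at least ⌈645/200⌉ = 4 tapes.
So 4 is already optimal.

0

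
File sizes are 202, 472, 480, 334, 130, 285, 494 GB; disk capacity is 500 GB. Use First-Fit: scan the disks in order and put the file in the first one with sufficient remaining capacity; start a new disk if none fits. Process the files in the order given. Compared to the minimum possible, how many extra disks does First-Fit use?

First-Fit: [202,130] [472] [480] [334] [285] [494] → 6 disks.
Total size 2397 GB; any packing needs at least ⌈2397/500⌉ = 5 disks.
An optimal packing achieves that bound: [494] [480] [472] [334,130] [285,202] → 5 disks.
Excess: 6 − 5 = 1.

1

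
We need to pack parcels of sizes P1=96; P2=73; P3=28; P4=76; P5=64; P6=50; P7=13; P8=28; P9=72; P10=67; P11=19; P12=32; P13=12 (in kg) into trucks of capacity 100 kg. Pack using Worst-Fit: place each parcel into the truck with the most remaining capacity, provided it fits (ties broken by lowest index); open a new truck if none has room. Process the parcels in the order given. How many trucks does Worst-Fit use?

Put P1 (96 kg) in truck 1; 4 kg remain.
Put P2 (73 kg) in truck 2; 27 kg remain.
Put P3 (28 kg) in truck 3; 72 kg remain.
Put P4 (76 kg) in truck 4; 24 kg remain.
Put P5 (64 kg) in truck 3; 8 kg remain.
Put P6 (50 kg) in truck 5; 50 kg remain.
Put P7 (13 kg) in truck 5; 37 kg remain.
Put P8 (28 kg) in truck 5; 9 kg remain.
Put P9 (72 kg) in truck 6; 28 kg remain.
Put P10 (67 kg) in truck 7; 33 kg remain.
Put P11 (19 kg) in truck 7; 14 kg remain.
Put P12 (32 kg) in truck 8; 68 kg remain.
Put P13 (12 kg) in truck 8; 56 kg remain.

8 trucks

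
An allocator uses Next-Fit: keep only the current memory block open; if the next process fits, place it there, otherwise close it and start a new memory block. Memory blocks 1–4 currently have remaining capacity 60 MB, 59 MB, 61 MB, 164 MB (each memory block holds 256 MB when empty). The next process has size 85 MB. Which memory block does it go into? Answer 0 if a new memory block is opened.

Next-Fit only looks at memory block 4, which has 164 MB free.
85 MB fits there.

4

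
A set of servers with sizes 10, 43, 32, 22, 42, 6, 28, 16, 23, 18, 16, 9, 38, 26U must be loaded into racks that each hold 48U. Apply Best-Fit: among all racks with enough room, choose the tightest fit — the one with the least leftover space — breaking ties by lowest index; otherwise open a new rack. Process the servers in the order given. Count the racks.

Put 10U in rack 1; 38U remain.
Put 43U in rack 2; 5U remain.
Put 32U in rack 1; 6U remain.
Put 22U in rack 3; 26U remain.
Put 42U in rack 4; 6U remain.
Put 6U in rack 1; 0U remain.
Put 28U in rack 5; 20U remain.
Put 16U in rack 5; 4U remain.
Put 23U in rack 3; 3U remain.
Put 18U in rack 6; 30U remain.
Put 16U in rack 6; 14U remain.
Put 9U in rack 6; 5U remain.
Put 38U in rack 7; 10U remain.
Put 26U in rack 8; 22U remain.
Final racks: [10,32,6] [43] [22,23] [42] [28,16] [18,16,9] [38] [26].

8 racks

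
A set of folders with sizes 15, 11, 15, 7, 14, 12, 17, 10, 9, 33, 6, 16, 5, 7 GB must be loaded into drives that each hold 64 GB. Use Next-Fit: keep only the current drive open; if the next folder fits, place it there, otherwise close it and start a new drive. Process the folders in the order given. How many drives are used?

4

15 GB → drive 1 (remaining 49 GB)
11 GB → drive 1 (remaining 38 GB)
15 GB → drive 1 (remaining 23 GB)
7 GB → drive 1 (remaining 16 GB)
14 GB → drive 1 (remaining 2 GB)
12 GB → drive 2 (remaining 52 GB)
17 GB → drive 2 (remaining 35 GB)
10 GB → drive 2 (remaining 25 GB)
9 GB → drive 2 (remaining 16 GB)
33 GB → drive 3 (remaining 31 GB)
6 GB → drive 3 (remaining 25 GB)
16 GB → drive 3 (remaining 9 GB)
5 GB → drive 3 (remaining 4 GB)
7 GB → drive 4 (remaining 57 GB)
Final drives: [15,11,15,7,14] [12,17,10,9] [33,6,16,5] [7].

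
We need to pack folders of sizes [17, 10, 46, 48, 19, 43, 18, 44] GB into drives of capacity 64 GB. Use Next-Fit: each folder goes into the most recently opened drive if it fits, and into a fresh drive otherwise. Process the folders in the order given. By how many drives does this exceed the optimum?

1

Next-Fit: [17,10] [46] [48] [19,43] [18,44] → 5 drives.
Total size 245 GB; any packing needs at least ⌈245/64⌉ = 4 drives.
An optimal packing achieves that bound: [48,10] [46,18] [44,19] [43,17] → 4 drives.
Excess: 5 − 4 = 1.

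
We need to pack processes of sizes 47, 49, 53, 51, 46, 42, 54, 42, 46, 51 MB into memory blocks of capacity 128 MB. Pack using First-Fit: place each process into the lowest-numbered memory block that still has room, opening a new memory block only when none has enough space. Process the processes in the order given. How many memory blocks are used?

5 memory blocks

Put 47 MB in memory block 1; 81 MB remain.
Put 49 MB in memory block 1; 32 MB remain.
Put 53 MB in memory block 2; 75 MB remain.
Put 51 MB in memory block 2; 24 MB remain.
Put 46 MB in memory block 3; 82 MB remain.
Put 42 MB in memory block 3; 40 MB remain.
Put 54 MB in memory block 4; 74 MB remain.
Put 42 MB in memory block 4; 32 MB remain.
Put 46 MB in memory block 5; 82 MB remain.
Put 51 MB in memory block 5; 31 MB remain.
Final memory blocks: [47,49] [53,51] [46,42] [54,42] [46,51].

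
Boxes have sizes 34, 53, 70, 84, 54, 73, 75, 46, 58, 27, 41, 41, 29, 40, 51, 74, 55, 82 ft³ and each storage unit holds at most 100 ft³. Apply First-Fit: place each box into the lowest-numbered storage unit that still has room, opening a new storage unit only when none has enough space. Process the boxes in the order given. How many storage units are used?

34 ft³ → storage unit 1 (remaining 66 ft³)
53 ft³ → storage unit 1 (remaining 13 ft³)
70 ft³ → storage unit 2 (remaining 30 ft³)
84 ft³ → storage unit 3 (remaining 16 ft³)
54 ft³ → storage unit 4 (remaining 46 ft³)
73 ft³ → storage unit 5 (remaining 27 ft³)
75 ft³ → storage unit 6 (remaining 25 ft³)
46 ft³ → storage unit 4 (remaining 0 ft³)
58 ft³ → storage unit 7 (remaining 42 ft³)
27 ft³ → storage unit 2 (remaining 3 ft³)
41 ft³ → storage unit 7 (remaining 1 ft³)
41 ft³ → storage unit 8 (remaining 59 ft³)
29 ft³ → storage unit 8 (remaining 30 ft³)
40 ft³ → storage unit 9 (remaining 60 ft³)
51 ft³ → storage unit 9 (remaining 9 ft³)
74 ft³ → storage unit 10 (remaining 26 ft³)
55 ft³ → storage unit 11 (remaining 45 ft³)
82 ft³ → storage unit 12 (remaining 18 ft³)
Final storage units: [34,53] [70,27] [84] [54,46] [73] [75] [58,41] [41,29] [40,51] [74] [55] [82].

12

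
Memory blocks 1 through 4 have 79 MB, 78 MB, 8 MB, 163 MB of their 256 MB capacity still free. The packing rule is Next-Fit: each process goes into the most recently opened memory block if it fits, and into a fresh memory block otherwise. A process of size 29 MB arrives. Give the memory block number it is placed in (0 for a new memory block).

4

Next-Fit only looks at memory block 4, which has 163 MB free.
29 MB fits there.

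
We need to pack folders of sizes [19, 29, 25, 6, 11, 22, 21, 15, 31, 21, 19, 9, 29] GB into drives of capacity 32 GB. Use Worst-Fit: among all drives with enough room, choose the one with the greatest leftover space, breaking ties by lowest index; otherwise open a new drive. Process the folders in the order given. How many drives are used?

10 drives

19 GB → drive 1 (remaining 13 GB)
29 GB → drive 2 (remaining 3 GB)
25 GB → drive 3 (remaining 7 GB)
6 GB → drive 1 (remaining 7 GB)
11 GB → drive 4 (remaining 21 GB)
22 GB → drive 5 (remaining 10 GB)
21 GB → drive 4 (remaining 0 GB)
15 GB → drive 6 (remaining 17 GB)
31 GB → drive 7 (remaining 1 GB)
21 GB → drive 8 (remaining 11 GB)
19 GB → drive 9 (remaining 13 GB)
9 GB → drive 6 (remaining 8 GB)
29 GB → drive 10 (remaining 3 GB)
Final drives: [19,6] [29] [25] [11,21] [22] [15,9] [31] [21] [19] [29].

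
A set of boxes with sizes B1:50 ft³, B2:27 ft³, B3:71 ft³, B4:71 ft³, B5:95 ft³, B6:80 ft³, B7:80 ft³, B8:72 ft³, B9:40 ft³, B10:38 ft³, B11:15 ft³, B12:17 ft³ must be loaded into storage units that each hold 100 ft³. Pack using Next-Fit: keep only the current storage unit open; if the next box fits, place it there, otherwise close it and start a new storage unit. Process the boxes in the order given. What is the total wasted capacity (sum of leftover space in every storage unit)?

244

Put B1 (50 ft³) in storage unit 1; 50 ft³ remain.
Put B2 (27 ft³) in storage unit 1; 23 ft³ remain.
Put B3 (71 ft³) in storage unit 2; 29 ft³ remain.
Put B4 (71 ft³) in storage unit 3; 29 ft³ remain.
Put B5 (95 ft³) in storage unit 4; 5 ft³ remain.
Put B6 (80 ft³) in storage unit 5; 20 ft³ remain.
Put B7 (80 ft³) in storage unit 6; 20 ft³ remain.
Put B8 (72 ft³) in storage unit 7; 28 ft³ remain.
Put B9 (40 ft³) in storage unit 8; 60 ft³ remain.
Put B10 (38 ft³) in storage unit 8; 22 ft³ remain.
Put B11 (15 ft³) in storage unit 8; 7 ft³ remain.
Put B12 (17 ft³) in storage unit 9; 83 ft³ remain.
9 storage units × 100 ft³ = 900 ft³; used 656 ft³; unused 244 ft³.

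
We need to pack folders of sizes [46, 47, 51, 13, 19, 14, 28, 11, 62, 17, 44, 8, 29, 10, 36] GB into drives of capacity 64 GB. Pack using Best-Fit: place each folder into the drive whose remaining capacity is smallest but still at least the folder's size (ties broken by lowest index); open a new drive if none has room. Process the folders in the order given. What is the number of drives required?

Put 46 GB in drive 1; 18 GB remain.
Put 47 GB in drive 2; 17 GB remain.
Put 51 GB in drive 3; 13 GB remain.
Put 13 GB in drive 3; 0 GB remain.
Put 19 GB in drive 4; 45 GB remain.
Put 14 GB in drive 2; 3 GB remain.
Put 28 GB in drive 4; 17 GB remain.
Put 11 GB in drive 4; 6 GB remain.
Put 62 GB in drive 5; 2 GB remain.
Put 17 GB in drive 1; 1 GB remain.
Put 44 GB in drive 6; 20 GB remain.
Put 8 GB in drive 6; 12 GB remain.
Put 29 GB in drive 7; 35 GB remain.
Put 10 GB in drive 6; 2 GB remain.
Put 36 GB in drive 8; 28 GB remain.
Final drives: [46,17] [47,14] [51,13] [19,28,11] [62] [44,8,10] [29] [36].

8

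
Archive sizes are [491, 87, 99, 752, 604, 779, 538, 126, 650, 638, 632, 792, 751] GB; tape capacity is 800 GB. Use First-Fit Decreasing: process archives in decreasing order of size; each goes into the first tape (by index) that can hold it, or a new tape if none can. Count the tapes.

10

Sorted descending: 792, 779, 752, 751, 650, 638, 632, 604, 538, 491, 126, 99, 87.
tape 1: place 792 GB, 8 GB left
tape 2: place 779 GB, 21 GB left
tape 3: place 752 GB, 48 GB left
tape 4: place 751 GB, 49 GB left
tape 5: place 650 GB, 150 GB left
tape 6: place 638 GB, 162 GB left
tape 7: place 632 GB, 168 GB left
tape 8: place 604 GB, 196 GB left
tape 9: place 538 GB, 262 GB left
tape 10: place 491 GB, 309 GB left
tape 5: place 126 GB, 24 GB left
tape 6: place 99 GB, 63 GB left
tape 7: place 87 GB, 81 GB left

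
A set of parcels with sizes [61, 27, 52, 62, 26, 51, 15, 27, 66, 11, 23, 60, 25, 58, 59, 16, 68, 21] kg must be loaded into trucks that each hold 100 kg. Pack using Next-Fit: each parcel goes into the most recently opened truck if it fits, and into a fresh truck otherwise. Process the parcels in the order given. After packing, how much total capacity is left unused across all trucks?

61 kg → truck 1 (remaining 39 kg)
27 kg → truck 1 (remaining 12 kg)
52 kg → truck 2 (remaining 48 kg)
62 kg → truck 3 (remaining 38 kg)
26 kg → truck 3 (remaining 12 kg)
51 kg → truck 4 (remaining 49 kg)
15 kg → truck 4 (remaining 34 kg)
27 kg → truck 4 (remaining 7 kg)
66 kg → truck 5 (remaining 34 kg)
11 kg → truck 5 (remaining 23 kg)
23 kg → truck 5 (remaining 0 kg)
60 kg → truck 6 (remaining 40 kg)
25 kg → truck 6 (remaining 15 kg)
58 kg → truck 7 (remaining 42 kg)
59 kg → truck 8 (remaining 41 kg)
16 kg → truck 8 (remaining 25 kg)
68 kg → truck 9 (remaining 32 kg)
21 kg → truck 9 (remaining 11 kg)
9 trucks × 100 kg = 900 kg; used 728 kg; unused 172 kg.

172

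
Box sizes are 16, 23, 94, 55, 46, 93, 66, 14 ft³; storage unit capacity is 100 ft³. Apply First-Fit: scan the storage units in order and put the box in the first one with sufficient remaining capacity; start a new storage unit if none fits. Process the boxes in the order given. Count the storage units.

5

16 ft³ → storage unit 1 (remaining 84 ft³)
23 ft³ → storage unit 1 (remaining 61 ft³)
94 ft³ → storage unit 2 (remaining 6 ft³)
55 ft³ → storage unit 1 (remaining 6 ft³)
46 ft³ → storage unit 3 (remaining 54 ft³)
93 ft³ → storage unit 4 (remaining 7 ft³)
66 ft³ → storage unit 5 (remaining 34 ft³)
14 ft³ → storage unit 3 (remaining 40 ft³)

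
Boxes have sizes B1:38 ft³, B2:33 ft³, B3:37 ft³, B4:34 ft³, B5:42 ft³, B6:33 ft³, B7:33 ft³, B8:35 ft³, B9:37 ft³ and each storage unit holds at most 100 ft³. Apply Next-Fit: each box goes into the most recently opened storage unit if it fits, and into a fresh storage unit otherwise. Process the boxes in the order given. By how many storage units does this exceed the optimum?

1

Next-Fit: [38,33] [37,34] [42,33] [33,35] [37] → 5 storage units.
Total size 322 ft³; any packing needs at least ⌈322/100⌉ = 4 storage units.
An optimal packing achieves that bound: [42,38] [37,37] [35,34] [33,33,33] → 4 storage units.
Excess: 5 − 4 = 1.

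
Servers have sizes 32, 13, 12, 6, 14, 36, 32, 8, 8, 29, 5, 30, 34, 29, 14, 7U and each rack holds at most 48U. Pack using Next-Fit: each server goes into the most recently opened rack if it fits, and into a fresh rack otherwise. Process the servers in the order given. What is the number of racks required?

rack 1: place 32U, 16U left
rack 1: place 13U, 3U left
rack 2: place 12U, 36U left
rack 2: place 6U, 30U left
rack 2: place 14U, 16U left
rack 3: place 36U, 12U left
rack 4: place 32U, 16U left
rack 4: place 8U, 8U left
rack 4: place 8U, 0U left
rack 5: place 29U, 19U left
rack 5: place 5U, 14U left
rack 6: place 30U, 18U left
rack 7: place 34U, 14U left
rack 8: place 29U, 19U left
rack 8: place 14U, 5U left
rack 9: place 7U, 41U left

9 racks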